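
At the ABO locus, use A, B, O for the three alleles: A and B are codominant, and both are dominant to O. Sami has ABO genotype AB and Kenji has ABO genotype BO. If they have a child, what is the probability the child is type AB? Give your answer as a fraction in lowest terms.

ABO cross AB × BO → offspring phenotypes: 1/4 A, 1/2 B, 1/4 AB.
So P(type AB) = 1/4.

1/4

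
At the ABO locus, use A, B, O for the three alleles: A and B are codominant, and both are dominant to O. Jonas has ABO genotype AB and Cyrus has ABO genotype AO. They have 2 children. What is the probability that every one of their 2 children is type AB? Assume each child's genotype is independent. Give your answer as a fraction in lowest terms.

1/16

ABO cross AB × AO → 1/2 A, 1/4 B, 1/4 AB.
So P(type AB) = 1/4 per child.
All 2 independent: (1/4)^2 = 1/16.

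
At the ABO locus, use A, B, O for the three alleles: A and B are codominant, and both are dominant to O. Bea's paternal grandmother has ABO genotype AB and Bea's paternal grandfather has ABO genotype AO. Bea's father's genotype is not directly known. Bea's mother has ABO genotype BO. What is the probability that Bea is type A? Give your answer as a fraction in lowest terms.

1/4

Bea's father's ABO genotype from AB × AO: 1/4 AA, 1/4 AB, 1/4 AO, 1/4 BO.
Crossing each possibility with the mother BO and summing P(type A): 1/4·1/2 + 1/4·1/4 + 1/4·1/4 + 1/4·0 = 1/4.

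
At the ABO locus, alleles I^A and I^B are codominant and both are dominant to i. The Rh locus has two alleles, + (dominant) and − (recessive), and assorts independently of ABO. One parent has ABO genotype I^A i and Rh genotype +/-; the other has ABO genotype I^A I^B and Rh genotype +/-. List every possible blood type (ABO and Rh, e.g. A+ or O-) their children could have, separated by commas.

Gametes from I^A i × I^A I^B give offspring ABO genotypes I^A I^A, I^A I^B, I^A i, I^B i, i.e. phenotypes A, B, AB.
Rh cross +/- × +/- → phenotypes Rh+, Rh-.
Combining independently: A+, A-, B+, B-, AB+, AB-.

A+, A-, B+, B-, AB+, AB-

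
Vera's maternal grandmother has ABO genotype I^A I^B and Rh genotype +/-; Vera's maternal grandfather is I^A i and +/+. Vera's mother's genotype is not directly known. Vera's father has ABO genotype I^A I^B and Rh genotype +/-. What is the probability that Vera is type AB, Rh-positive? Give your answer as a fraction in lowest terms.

21/64

Vera's mother's ABO genotype from I^A I^B × I^A i: 1/4 I^A I^A, 1/4 I^A I^B, 1/4 I^A i, 1/4 I^B i.
Crossing each possibility with the father I^A I^B and summing P(type AB): 1/4·1/2 + 1/4·1/2 + 1/4·1/4 + 1/4·1/4 = 3/8.
Similarly for Rh via the mother's Rh distribution: P(Rh+) = 7/8.
Independent loci: 3/8 × 7/8 = 21/64.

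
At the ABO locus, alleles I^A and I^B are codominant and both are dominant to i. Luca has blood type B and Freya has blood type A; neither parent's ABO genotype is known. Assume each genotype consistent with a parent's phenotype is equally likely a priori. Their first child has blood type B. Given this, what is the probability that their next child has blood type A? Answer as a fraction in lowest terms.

1/12

Possible genotypes: Luca ∈ {I^B I^B, I^B i}; Freya ∈ {I^A I^A, I^A i}.
Weight each parental genotype pair by prior × P(type-B child):
  I^B I^B × I^A i: posterior weight 2/3; P(next child type A) = 0.
  I^B i × I^A i: posterior weight 1/3; P(next child type A) = 1/4.
Weighted sum = 1/12.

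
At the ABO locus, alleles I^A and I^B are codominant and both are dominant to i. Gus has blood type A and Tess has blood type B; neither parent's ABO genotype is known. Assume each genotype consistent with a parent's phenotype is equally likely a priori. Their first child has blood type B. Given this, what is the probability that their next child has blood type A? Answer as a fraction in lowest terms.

Possible genotypes: Gus ∈ {I^A I^A, I^A i}; Tess ∈ {I^B I^B, I^B i}.
Weight each parental genotype pair by prior × P(type-B child):
  I^A i × I^B I^B: posterior weight 2/3; P(next child type A) = 0.
  I^A i × I^B i: posterior weight 1/3; P(next child type A) = 1/4.
Weighted sum = 1/12.

1/12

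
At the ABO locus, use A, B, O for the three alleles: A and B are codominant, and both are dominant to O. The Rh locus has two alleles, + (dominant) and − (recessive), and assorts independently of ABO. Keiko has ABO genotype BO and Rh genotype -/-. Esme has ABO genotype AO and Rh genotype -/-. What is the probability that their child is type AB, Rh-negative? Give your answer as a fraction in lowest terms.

1/4

ABO cross BO × AO → offspring phenotypes: 1/4 O, 1/4 A, 1/4 B, 1/4 AB.
Rh cross -/- × -/- → 1 Rh-.
Independent loci: P(type AB, Rh-negative) = 1/4 × 1 = 1/4.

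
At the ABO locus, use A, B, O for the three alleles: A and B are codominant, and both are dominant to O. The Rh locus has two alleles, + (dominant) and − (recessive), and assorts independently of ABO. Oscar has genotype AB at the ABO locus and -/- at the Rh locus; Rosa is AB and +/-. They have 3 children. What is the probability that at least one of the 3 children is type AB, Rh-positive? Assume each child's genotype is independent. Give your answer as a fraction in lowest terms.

37/64

ABO cross AB × AB → 1/4 A, 1/4 B, 1/2 AB.
Rh cross -/- × +/- → 1/2 Rh+, 1/2 Rh-; so P(type AB, Rh-positive) = 1/2 × 1/2 = 1/4 per child.
P(none) = (3/4)^3 = 27/64; P(at least one) = 1 − 27/64 = 37/64.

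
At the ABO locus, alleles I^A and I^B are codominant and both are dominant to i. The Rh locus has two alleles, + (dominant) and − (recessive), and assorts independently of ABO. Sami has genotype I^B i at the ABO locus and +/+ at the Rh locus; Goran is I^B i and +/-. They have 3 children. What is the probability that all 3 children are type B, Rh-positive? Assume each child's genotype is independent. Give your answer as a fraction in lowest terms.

ABO cross I^B i × I^B i → 1/4 O, 3/4 B.
Rh cross +/+ × +/- → 1 Rh+; so P(type B, Rh-positive) = 3/4 × 1 = 3/4 per child.
All 3 independent: (3/4)^3 = 27/64.

27/64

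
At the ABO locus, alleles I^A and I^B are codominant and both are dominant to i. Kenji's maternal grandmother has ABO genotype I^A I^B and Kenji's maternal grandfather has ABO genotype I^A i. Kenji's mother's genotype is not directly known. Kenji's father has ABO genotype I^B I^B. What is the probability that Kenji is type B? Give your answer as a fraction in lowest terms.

Kenji's mother's ABO genotype from I^A I^B × I^A i: 1/4 I^A I^A, 1/4 I^A I^B, 1/4 I^A i, 1/4 I^B i.
Crossing each possibility with the father I^B I^B and summing P(type B): 1/4·0 + 1/4·1/2 + 1/4·1/2 + 1/4·1 = 1/2.

1/2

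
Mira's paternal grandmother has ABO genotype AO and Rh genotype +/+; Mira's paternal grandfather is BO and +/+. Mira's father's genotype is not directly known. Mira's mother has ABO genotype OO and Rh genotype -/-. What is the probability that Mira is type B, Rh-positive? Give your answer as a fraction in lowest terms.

1/4

Mira's father's ABO genotype from AO × BO: 1/4 AB, 1/4 AO, 1/4 BO, 1/4 OO.
Crossing each possibility with the mother OO and summing P(type B): 1/4·1/2 + 1/4·0 + 1/4·1/2 + 1/4·0 = 1/4.
Similarly for Rh via the father's Rh distribution: P(Rh+) = 1.
Independent loci: 1/4 × 1 = 1/4.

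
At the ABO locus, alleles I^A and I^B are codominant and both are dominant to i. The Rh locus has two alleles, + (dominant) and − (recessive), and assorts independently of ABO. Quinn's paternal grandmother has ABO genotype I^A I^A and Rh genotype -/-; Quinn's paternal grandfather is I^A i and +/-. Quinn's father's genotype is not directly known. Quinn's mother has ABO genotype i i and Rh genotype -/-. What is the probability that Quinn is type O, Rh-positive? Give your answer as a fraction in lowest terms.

1/16

Quinn's father's ABO genotype from I^A I^A × I^A i: 1/2 I^A I^A, 1/2 I^A i.
Crossing each possibility with the mother i i and summing P(type O): 1/2·0 + 1/2·1/2 = 1/4.
Similarly for Rh via the father's Rh distribution: P(Rh+) = 1/4.
Independent loci: 1/4 × 1/4 = 1/16.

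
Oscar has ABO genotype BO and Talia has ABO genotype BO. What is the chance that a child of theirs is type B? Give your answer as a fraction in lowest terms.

ABO cross BO × BO → offspring phenotypes: 1/4 O, 3/4 B.
So P(type B) = 3/4.

3/4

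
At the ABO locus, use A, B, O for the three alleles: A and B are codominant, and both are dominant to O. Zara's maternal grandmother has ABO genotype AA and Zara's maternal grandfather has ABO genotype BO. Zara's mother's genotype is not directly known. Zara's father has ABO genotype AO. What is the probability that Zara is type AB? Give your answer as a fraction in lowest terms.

Zara's mother's ABO genotype from AA × BO: 1/2 AB, 1/2 AO.
Crossing each possibility with the father AO and summing P(type AB): 1/2·1/4 + 1/2·0 = 1/8.

1/8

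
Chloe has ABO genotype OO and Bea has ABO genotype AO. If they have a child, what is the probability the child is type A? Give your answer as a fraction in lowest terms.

1/2

ABO cross OO × AO → offspring phenotypes: 1/2 O, 1/2 A.
So P(type A) = 1/2.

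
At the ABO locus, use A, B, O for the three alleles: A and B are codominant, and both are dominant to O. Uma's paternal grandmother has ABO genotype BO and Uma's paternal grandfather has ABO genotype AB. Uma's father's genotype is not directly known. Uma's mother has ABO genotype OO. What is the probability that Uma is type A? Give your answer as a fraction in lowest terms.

1/4

Uma's father's ABO genotype from BO × AB: 1/4 AB, 1/4 AO, 1/4 BB, 1/4 BO.
Crossing each possibility with the mother OO and summing P(type A): 1/4·1/2 + 1/4·1/2 + 1/4·0 + 1/4·0 = 1/4.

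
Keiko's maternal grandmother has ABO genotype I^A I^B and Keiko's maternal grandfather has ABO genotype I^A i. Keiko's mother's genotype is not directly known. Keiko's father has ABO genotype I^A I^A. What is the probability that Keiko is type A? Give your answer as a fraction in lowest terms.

Keiko's mother's ABO genotype from I^A I^B × I^A i: 1/4 I^A I^A, 1/4 I^A I^B, 1/4 I^A i, 1/4 I^B i.
Crossing each possibility with the father I^A I^A and summing P(type A): 1/4·1 + 1/4·1/2 + 1/4·1 + 1/4·1/2 = 3/4.

3/4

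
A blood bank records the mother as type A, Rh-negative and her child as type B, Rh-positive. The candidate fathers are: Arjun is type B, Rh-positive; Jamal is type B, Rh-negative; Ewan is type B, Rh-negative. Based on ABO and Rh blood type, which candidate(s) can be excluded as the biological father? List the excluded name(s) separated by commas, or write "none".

Jamal, Ewan

A candidate is excluded only if no genotype consistent with his phenotype could produce a type B, Rh-positive child with a type A, Rh-negative mother.
Jamal (type B, Rh-): no genotype consistent with that phenotype can produce a type-B Rh+ child with a type-A mother.
Ewan (type B, Rh-): no genotype consistent with that phenotype can produce a type-B Rh+ child with a type-A mother.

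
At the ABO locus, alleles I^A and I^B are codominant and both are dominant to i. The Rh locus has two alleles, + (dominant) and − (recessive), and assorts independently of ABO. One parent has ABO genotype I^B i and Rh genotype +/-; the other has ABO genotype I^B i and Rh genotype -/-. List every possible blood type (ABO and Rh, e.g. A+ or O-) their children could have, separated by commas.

O+, O-, B+, B-

Gametes from I^B i × I^B i give offspring ABO genotypes I^B I^B, I^B i, i i, i.e. phenotypes O, B.
Rh cross +/- × -/- → phenotypes Rh+, Rh-.
Combining independently: O+, O-, B+, B-.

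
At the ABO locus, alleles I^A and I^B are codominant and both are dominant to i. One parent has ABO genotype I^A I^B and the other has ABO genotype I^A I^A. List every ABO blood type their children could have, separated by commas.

Gametes from I^A I^B × I^A I^A give offspring ABO genotypes I^A I^A, I^A I^B, i.e. phenotypes A, AB.

A, AB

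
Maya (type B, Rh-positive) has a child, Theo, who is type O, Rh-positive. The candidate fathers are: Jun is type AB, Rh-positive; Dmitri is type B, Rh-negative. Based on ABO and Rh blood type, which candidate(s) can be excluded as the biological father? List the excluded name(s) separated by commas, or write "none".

Jun

A candidate is excluded only if no genotype consistent with his phenotype could produce a type O, Rh-positive child with a type B, Rh-positive mother.
Jun (type AB, Rh+): no genotype consistent with that phenotype can produce a type-O Rh+ child with a type-B mother.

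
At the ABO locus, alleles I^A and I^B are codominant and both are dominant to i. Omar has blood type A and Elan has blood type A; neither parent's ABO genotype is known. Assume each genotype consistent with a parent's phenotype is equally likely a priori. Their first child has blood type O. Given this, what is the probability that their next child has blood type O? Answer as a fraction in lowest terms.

Possible genotypes: Omar ∈ {I^A I^A, I^A i}; Elan ∈ {I^A I^A, I^A i}.
Weight each parental genotype pair by prior × P(type-O child):
  I^A i × I^A i: posterior weight 1; P(next child type O) = 1/4.
Weighted sum = 1/4.

1/4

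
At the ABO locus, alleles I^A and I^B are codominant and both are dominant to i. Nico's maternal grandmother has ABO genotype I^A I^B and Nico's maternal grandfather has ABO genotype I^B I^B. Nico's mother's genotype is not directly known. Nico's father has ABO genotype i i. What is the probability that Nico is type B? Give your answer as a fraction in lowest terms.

Nico's mother's ABO genotype from I^A I^B × I^B I^B: 1/2 I^A I^B, 1/2 I^B I^B.
Crossing each possibility with the father i i and summing P(type B): 1/2·1/2 + 1/2·1 = 3/4.

3/4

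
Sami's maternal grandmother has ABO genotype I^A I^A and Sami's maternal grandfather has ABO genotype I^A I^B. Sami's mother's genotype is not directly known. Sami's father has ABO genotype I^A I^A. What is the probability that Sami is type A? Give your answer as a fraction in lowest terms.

Sami's mother's ABO genotype from I^A I^A × I^A I^B: 1/2 I^A I^A, 1/2 I^A I^B.
Crossing each possibility with the father I^A I^A and summing P(type A): 1/2·1 + 1/2·1/2 = 3/4.

3/4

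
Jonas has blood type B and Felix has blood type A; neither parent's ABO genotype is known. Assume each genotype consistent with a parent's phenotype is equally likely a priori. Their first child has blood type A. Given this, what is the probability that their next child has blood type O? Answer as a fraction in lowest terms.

Possible genotypes: Jonas ∈ {I^B I^B, I^B i}; Felix ∈ {I^A I^A, I^A i}.
Weight each parental genotype pair by prior × P(type-A child):
  I^B i × I^A I^A: posterior weight 2/3; P(next child type O) = 0.
  I^B i × I^A i: posterior weight 1/3; P(next child type O) = 1/4.
Weighted sum = 1/12.

1/12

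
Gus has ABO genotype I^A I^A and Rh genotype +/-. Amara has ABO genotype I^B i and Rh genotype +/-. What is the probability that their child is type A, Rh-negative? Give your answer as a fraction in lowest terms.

1/8

ABO cross I^A I^A × I^B i → offspring phenotypes: 1/2 A, 1/2 AB.
Rh cross +/- × +/- → 3/4 Rh+, 1/4 Rh-.
Independent loci: P(type A, Rh-negative) = 1/2 × 1/4 = 1/8.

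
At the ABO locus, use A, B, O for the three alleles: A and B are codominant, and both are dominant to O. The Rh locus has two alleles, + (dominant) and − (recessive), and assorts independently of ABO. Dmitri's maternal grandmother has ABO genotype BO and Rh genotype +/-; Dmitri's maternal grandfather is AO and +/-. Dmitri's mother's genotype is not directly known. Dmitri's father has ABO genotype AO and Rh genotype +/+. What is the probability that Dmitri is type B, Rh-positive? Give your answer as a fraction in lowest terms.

Dmitri's mother's ABO genotype from BO × AO: 1/4 AB, 1/4 AO, 1/4 BO, 1/4 OO.
Crossing each possibility with the father AO and summing P(type B): 1/4·1/4 + 1/4·0 + 1/4·1/4 + 1/4·0 = 1/8.
Similarly for Rh via the mother's Rh distribution: P(Rh+) = 1.
Independent loci: 1/8 × 1 = 1/8.

1/8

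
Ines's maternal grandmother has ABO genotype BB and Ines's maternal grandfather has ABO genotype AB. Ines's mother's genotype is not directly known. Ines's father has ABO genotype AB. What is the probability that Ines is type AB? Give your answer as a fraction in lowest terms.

1/2

Ines's mother's ABO genotype from BB × AB: 1/2 AB, 1/2 BB.
Crossing each possibility with the father AB and summing P(type AB): 1/2·1/2 + 1/2·1/2 = 1/2.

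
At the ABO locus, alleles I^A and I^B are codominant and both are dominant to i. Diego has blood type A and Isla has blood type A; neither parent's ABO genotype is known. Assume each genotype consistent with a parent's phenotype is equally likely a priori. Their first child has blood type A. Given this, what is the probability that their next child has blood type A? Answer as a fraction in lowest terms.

19/20

Possible genotypes: Diego ∈ {I^A I^A, I^A i}; Isla ∈ {I^A I^A, I^A i}.
Weight each parental genotype pair by prior × P(type-A child):
  I^A I^A × I^A I^A: posterior weight 4/15; P(next child type A) = 1.
  I^A I^A × I^A i: posterior weight 4/15; P(next child type A) = 1.
  I^A i × I^A I^A: posterior weight 4/15; P(next child type A) = 1.
  I^A i × I^A i: posterior weight 1/5; P(next child type A) = 3/4.
Weighted sum = 19/20.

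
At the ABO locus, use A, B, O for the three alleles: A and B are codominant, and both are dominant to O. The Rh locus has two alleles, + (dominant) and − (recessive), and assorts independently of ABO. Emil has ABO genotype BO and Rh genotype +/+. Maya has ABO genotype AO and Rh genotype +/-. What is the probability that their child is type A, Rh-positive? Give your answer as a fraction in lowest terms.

ABO cross BO × AO → offspring phenotypes: 1/4 O, 1/4 A, 1/4 B, 1/4 AB.
Rh cross +/+ × +/- → 1 Rh+.
Independent loci: P(type A, Rh-positive) = 1/4 × 1 = 1/4.

1/4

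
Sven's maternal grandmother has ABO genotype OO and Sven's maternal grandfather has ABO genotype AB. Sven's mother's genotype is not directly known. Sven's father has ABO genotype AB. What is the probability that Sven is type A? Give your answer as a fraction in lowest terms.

Sven's mother's ABO genotype from OO × AB: 1/2 AO, 1/2 BO.
Crossing each possibility with the father AB and summing P(type A): 1/2·1/2 + 1/2·1/4 = 3/8.

3/8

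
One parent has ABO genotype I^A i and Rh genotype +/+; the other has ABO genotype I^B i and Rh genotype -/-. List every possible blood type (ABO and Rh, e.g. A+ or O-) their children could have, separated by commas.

O+, A+, B+, AB+

Gametes from I^A i × I^B i give offspring ABO genotypes I^A I^B, I^A i, I^B i, i i, i.e. phenotypes O, A, B, AB.
Rh cross +/+ × -/- → phenotypes Rh+.
Combining independently: O+, A+, B+, AB+.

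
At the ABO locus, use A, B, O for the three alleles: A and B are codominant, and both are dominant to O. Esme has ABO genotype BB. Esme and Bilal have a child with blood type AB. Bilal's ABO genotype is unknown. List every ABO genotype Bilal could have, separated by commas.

AA, AB, AO

For each candidate genotype of Bilal, check whether crossing it with BB can produce every observed child phenotype.
  AA → possible child types {AB} ✓
  AB → possible child types {B, AB} ✓
  AO → possible child types {B, AB} ✓
  BB → possible child types {B} ✗
  BO → possible child types {B} ✗
  OO → possible child types {B} ✗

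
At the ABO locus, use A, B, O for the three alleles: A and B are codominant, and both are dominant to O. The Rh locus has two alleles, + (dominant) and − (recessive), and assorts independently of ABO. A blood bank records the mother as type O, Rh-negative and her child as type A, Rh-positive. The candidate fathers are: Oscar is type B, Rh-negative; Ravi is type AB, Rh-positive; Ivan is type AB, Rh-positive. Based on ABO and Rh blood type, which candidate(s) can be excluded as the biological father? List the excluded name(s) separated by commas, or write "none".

Oscar

A candidate is excluded only if no genotype consistent with his phenotype could produce a type A, Rh-positive child with a type O, Rh-negative mother.
Oscar (type B, Rh-): no genotype consistent with that phenotype can produce a type-A Rh+ child with a type-O mother.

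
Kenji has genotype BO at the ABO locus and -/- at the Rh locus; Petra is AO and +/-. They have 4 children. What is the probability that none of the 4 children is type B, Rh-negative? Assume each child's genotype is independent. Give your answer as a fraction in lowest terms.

2401/4096

ABO cross BO × AO → 1/4 O, 1/4 A, 1/4 B, 1/4 AB.
Rh cross -/- × +/- → 1/2 Rh+, 1/2 Rh-; so P(type B, Rh-negative) = 1/4 × 1/2 = 1/8 per child.
P(not type B, Rh-negative) = 7/8 for one child; (7/8)^4 = 2401/4096.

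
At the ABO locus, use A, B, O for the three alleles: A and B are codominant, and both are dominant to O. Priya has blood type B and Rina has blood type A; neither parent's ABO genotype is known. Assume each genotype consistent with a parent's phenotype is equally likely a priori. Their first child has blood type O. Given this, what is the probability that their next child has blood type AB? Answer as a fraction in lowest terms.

Possible genotypes: Priya ∈ {BB, BO}; Rina ∈ {AA, AO}.
Weight each parental genotype pair by prior × P(type-O child):
  BO × AO: posterior weight 1; P(next child type AB) = 1/4.
Weighted sum = 1/4.

1/4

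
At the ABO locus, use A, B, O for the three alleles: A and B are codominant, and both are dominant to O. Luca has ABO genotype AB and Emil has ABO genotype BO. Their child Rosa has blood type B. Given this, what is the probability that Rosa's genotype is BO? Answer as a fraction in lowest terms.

1/2

Cross AB × BO → 1/4 AB, 1/4 AO, 1/4 BB, 1/4 BO.
Type-B genotypes among offspring: BB (1/4), BO (1/4); total 1/2.
P(BO | type B) = (1/4) / (1/2) = 1/2.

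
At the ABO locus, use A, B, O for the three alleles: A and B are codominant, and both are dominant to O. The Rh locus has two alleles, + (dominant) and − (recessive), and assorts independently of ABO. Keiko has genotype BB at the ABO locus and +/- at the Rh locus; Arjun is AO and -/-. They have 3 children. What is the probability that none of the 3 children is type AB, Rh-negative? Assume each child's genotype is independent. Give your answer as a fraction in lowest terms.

27/64

ABO cross BB × AO → 1/2 B, 1/2 AB.
Rh cross +/- × -/- → 1/2 Rh+, 1/2 Rh-; so P(type AB, Rh-negative) = 1/2 × 1/2 = 1/4 per child.
P(not type AB, Rh-negative) = 3/4 for one child; (3/4)^3 = 27/64.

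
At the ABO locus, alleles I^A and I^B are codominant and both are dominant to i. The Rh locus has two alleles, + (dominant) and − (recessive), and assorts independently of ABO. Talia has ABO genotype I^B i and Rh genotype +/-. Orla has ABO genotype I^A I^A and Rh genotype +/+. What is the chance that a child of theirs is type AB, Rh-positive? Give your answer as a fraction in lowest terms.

1/2

ABO cross I^B i × I^A I^A → offspring phenotypes: 1/2 A, 1/2 AB.
Rh cross +/- × +/+ → 1 Rh+.
Independent loci: P(type AB, Rh-positive) = 1/2 × 1 = 1/2.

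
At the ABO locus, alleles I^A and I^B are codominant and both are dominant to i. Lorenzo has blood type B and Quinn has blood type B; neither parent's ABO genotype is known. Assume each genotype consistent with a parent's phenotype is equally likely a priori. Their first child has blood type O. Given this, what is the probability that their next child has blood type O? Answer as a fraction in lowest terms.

Possible genotypes: Lorenzo ∈ {I^B I^B, I^B i}; Quinn ∈ {I^B I^B, I^B i}.
Weight each parental genotype pair by prior × P(type-O child):
  I^B i × I^B i: posterior weight 1; P(next child type O) = 1/4.
Weighted sum = 1/4.

1/4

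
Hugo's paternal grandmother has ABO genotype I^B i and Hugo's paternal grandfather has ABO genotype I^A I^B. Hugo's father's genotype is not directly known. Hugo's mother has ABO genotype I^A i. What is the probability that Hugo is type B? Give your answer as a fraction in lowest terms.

1/4

Hugo's father's ABO genotype from I^B i × I^A I^B: 1/4 I^A I^B, 1/4 I^A i, 1/4 I^B I^B, 1/4 I^B i.
Crossing each possibility with the mother I^A i and summing P(type B): 1/4·1/4 + 1/4·0 + 1/4·1/2 + 1/4·1/4 = 1/4.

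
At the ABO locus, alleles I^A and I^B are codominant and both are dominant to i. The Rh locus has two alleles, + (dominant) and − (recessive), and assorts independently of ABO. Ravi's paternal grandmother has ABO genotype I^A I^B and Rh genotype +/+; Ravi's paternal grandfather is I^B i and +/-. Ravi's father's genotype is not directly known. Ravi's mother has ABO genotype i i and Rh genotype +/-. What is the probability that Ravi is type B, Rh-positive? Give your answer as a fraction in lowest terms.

7/16

Ravi's father's ABO genotype from I^A I^B × I^B i: 1/4 I^A I^B, 1/4 I^A i, 1/4 I^B I^B, 1/4 I^B i.
Crossing each possibility with the mother i i and summing P(type B): 1/4·1/2 + 1/4·0 + 1/4·1 + 1/4·1/2 = 1/2.
Similarly for Rh via the father's Rh distribution: P(Rh+) = 7/8.
Independent loci: 1/2 × 7/8 = 7/16.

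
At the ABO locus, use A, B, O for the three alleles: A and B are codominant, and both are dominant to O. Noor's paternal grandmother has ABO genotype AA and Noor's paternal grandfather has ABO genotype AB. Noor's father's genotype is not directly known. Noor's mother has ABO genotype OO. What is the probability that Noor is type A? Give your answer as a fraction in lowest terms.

3/4

Noor's father's ABO genotype from AA × AB: 1/2 AA, 1/2 AB.
Crossing each possibility with the mother OO and summing P(type A): 1/2·1 + 1/2·1/2 = 3/4.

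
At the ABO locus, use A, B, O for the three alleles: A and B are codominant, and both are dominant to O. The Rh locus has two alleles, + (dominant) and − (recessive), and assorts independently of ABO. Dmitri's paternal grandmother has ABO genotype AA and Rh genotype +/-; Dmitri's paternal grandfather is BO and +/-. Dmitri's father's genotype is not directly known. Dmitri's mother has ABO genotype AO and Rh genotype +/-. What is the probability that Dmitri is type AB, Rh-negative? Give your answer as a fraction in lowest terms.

Dmitri's father's ABO genotype from AA × BO: 1/2 AB, 1/2 AO.
Crossing each possibility with the mother AO and summing P(type AB): 1/2·1/4 + 1/2·0 = 1/8.
Similarly for Rh via the father's Rh distribution: P(Rh-) = 1/4.
Independent loci: 1/8 × 1/4 = 1/32.

1/32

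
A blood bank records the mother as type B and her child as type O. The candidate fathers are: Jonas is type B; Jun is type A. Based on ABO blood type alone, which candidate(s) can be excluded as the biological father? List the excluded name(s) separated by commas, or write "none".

none

A candidate is excluded only if no genotype consistent with his phenotype could produce a type O child with a type B mother.
Every candidate has at least one consistent genotype combination, so none can be excluded.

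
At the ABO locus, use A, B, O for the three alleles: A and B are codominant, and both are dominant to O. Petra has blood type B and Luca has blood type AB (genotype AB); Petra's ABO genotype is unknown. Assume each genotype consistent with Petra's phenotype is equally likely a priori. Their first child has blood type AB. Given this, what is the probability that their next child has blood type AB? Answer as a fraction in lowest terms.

Possible genotypes: Petra ∈ {BB, BO}; Luca ∈ {AB}.
Weight each parental genotype pair by prior × P(type-AB child):
  BB × AB: posterior weight 2/3; P(next child type AB) = 1/2.
  BO × AB: posterior weight 1/3; P(next child type AB) = 1/4.
Weighted sum = 5/12.

5/12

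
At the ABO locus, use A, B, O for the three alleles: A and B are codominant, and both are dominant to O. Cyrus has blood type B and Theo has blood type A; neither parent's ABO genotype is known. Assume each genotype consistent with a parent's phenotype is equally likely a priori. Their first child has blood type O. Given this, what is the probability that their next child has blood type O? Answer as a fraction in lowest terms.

1/4

Possible genotypes: Cyrus ∈ {BB, BO}; Theo ∈ {AA, AO}.
Weight each parental genotype pair by prior × P(type-O child):
  BO × AO: posterior weight 1; P(next child type O) = 1/4.
Weighted sum = 1/4.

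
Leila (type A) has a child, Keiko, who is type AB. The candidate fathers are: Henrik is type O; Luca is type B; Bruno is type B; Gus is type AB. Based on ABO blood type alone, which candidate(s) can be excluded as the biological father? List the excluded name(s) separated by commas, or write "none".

A candidate is excluded only if no genotype consistent with his phenotype could produce a type AB child with a type A mother.
Henrik (type O): no genotype consistent with that phenotype can produce a type-AB child with a type-A mother.

Henrik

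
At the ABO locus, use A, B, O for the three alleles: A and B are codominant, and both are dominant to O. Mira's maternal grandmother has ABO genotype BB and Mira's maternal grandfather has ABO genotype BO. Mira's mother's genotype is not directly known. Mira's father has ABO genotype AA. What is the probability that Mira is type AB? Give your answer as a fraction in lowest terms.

Mira's mother's ABO genotype from BB × BO: 1/2 BB, 1/2 BO.
Crossing each possibility with the father AA and summing P(type AB): 1/2·1 + 1/2·1/2 = 3/4.

3/4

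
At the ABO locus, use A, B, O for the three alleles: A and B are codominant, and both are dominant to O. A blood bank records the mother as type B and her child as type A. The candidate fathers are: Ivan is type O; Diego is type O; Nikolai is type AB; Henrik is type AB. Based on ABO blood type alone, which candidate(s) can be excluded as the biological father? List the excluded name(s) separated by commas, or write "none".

Ivan, Diego

A candidate is excluded only if no genotype consistent with his phenotype could produce a type A child with a type B mother.
Ivan (type O): no genotype consistent with that phenotype can produce a type-A child with a type-B mother.
Diego (type O): no genotype consistent with that phenotype can produce a type-A child with a type-B mother.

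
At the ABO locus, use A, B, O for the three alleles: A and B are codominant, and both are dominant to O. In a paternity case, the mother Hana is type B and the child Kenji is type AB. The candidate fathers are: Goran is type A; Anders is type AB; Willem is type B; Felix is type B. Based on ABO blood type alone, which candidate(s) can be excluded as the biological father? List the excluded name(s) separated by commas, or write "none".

Willem, Felix

A candidate is excluded only if no genotype consistent with his phenotype could produce a type AB child with a type B mother.
Willem (type B): no genotype consistent with that phenotype can produce a type-AB child with a type-B mother.
Felix (type B): no genotype consistent with that phenotype can produce a type-AB child with a type-B mother.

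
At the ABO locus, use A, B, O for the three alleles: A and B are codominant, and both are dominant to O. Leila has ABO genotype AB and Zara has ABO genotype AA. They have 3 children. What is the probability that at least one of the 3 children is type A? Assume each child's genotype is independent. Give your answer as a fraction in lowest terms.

7/8

ABO cross AB × AA → 1/2 A, 1/2 AB.
So P(type A) = 1/2 per child.
P(none) = (1/2)^3 = 1/8; P(at least one) = 1 − 1/8 = 7/8.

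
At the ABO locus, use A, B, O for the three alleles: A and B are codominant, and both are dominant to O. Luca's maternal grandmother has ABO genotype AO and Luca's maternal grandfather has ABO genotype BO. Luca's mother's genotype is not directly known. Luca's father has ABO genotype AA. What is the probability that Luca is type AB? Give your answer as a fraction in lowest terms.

1/4

Luca's mother's ABO genotype from AO × BO: 1/4 AB, 1/4 AO, 1/4 BO, 1/4 OO.
Crossing each possibility with the father AA and summing P(type AB): 1/4·1/2 + 1/4·0 + 1/4·1/2 + 1/4·0 = 1/4.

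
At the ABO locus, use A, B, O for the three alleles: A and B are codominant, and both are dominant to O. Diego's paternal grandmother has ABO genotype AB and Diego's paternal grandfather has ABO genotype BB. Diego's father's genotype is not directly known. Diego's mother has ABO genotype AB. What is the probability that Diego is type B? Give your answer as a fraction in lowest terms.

3/8

Diego's father's ABO genotype from AB × BB: 1/2 AB, 1/2 BB.
Crossing each possibility with the mother AB and summing P(type B): 1/2·1/4 + 1/2·1/2 = 3/8.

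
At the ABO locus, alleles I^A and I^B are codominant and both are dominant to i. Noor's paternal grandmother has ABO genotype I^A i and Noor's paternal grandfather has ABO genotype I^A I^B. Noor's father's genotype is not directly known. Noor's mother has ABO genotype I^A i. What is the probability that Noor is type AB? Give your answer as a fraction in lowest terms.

1/8

Noor's father's ABO genotype from I^A i × I^A I^B: 1/4 I^A I^A, 1/4 I^A I^B, 1/4 I^A i, 1/4 I^B i.
Crossing each possibility with the mother I^A i and summing P(type AB): 1/4·0 + 1/4·1/4 + 1/4·0 + 1/4·1/4 = 1/8.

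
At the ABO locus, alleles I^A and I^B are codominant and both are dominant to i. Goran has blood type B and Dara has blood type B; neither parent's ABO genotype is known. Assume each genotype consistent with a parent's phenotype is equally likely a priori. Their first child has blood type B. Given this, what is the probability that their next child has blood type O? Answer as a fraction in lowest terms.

1/20

Possible genotypes: Goran ∈ {I^B I^B, I^B i}; Dara ∈ {I^B I^B, I^B i}.
Weight each parental genotype pair by prior × P(type-B child):
  I^B I^B × I^B I^B: posterior weight 4/15; P(next child type O) = 0.
  I^B I^B × I^B i: posterior weight 4/15; P(next child type O) = 0.
  I^B i × I^B I^B: posterior weight 4/15; P(next child type O) = 0.
  I^B i × I^B i: posterior weight 1/5; P(next child type O) = 1/4.
Weighted sum = 1/20.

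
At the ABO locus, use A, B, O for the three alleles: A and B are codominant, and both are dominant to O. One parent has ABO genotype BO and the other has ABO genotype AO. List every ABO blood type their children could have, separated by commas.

O, A, B, AB

Gametes from BO × AO give offspring ABO genotypes AB, AO, BO, OO, i.e. phenotypes O, A, B, AB.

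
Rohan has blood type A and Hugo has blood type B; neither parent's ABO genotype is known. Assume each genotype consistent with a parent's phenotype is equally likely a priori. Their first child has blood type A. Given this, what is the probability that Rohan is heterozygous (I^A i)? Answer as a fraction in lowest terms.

1/3

Possible genotypes: Rohan ∈ {I^A I^A, I^A i}; Hugo ∈ {I^B I^B, I^B i}.
Weight each parental genotype pair by prior × P(type-A child):
  I^A I^A × I^B i: posterior weight 2/3.
  I^A i × I^B i: posterior weight 1/3.
Sum the posterior weight over pairs where Rohan is I^A i: 1/3.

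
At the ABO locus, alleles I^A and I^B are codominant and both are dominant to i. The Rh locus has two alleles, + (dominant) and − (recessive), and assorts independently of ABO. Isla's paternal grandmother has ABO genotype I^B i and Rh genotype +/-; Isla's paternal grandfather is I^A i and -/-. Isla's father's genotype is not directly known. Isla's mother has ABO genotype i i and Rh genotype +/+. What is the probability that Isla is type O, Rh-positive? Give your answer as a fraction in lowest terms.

Isla's father's ABO genotype from I^B i × I^A i: 1/4 I^A I^B, 1/4 I^A i, 1/4 I^B i, 1/4 i i.
Crossing each possibility with the mother i i and summing P(type O): 1/4·0 + 1/4·1/2 + 1/4·1/2 + 1/4·1 = 1/2.
Similarly for Rh via the father's Rh distribution: P(Rh+) = 1.
Independent loci: 1/2 × 1 = 1/2.

1/2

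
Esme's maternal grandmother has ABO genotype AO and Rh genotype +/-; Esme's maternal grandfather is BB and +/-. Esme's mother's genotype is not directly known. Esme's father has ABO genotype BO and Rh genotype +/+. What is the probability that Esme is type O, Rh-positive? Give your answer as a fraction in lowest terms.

1/8

Esme's mother's ABO genotype from AO × BB: 1/2 AB, 1/2 BO.
Crossing each possibility with the father BO and summing P(type O): 1/2·0 + 1/2·1/4 = 1/8.
Similarly for Rh via the mother's Rh distribution: P(Rh+) = 1.
Independent loci: 1/8 × 1 = 1/8.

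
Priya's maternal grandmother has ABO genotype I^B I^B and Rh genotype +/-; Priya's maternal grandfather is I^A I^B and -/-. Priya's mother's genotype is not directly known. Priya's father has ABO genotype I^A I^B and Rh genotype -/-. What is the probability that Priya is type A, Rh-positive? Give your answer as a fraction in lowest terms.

Priya's mother's ABO genotype from I^B I^B × I^A I^B: 1/2 I^A I^B, 1/2 I^B I^B.
Crossing each possibility with the father I^A I^B and summing P(type A): 1/2·1/4 + 1/2·0 = 1/8.
Similarly for Rh via the mother's Rh distribution: P(Rh+) = 1/4.
Independent loci: 1/8 × 1/4 = 1/32.

1/32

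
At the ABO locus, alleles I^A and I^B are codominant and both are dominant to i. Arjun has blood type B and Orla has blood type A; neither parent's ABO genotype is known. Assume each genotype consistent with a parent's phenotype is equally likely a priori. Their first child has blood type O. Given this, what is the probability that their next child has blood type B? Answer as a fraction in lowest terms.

1/4

Possible genotypes: Arjun ∈ {I^B I^B, I^B i}; Orla ∈ {I^A I^A, I^A i}.
Weight each parental genotype pair by prior × P(type-O child):
  I^B i × I^A i: posterior weight 1; P(next child type B) = 1/4.
Weighted sum = 1/4.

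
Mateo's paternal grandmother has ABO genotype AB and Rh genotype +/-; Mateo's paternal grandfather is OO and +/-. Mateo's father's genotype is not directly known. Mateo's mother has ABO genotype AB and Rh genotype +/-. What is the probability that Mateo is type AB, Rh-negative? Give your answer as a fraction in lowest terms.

Mateo's father's ABO genotype from AB × OO: 1/2 AO, 1/2 BO.
Crossing each possibility with the mother AB and summing P(type AB): 1/2·1/4 + 1/2·1/4 = 1/4.
Similarly for Rh via the father's Rh distribution: P(Rh-) = 1/4.
Independent loci: 1/4 × 1/4 = 1/16.

1/16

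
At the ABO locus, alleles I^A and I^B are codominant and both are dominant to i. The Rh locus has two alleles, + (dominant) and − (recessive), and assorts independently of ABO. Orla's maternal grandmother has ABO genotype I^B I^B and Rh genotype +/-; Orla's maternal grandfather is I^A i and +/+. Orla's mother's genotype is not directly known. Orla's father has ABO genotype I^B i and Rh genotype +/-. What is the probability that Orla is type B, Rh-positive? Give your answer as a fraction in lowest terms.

35/64

Orla's mother's ABO genotype from I^B I^B × I^A i: 1/2 I^A I^B, 1/2 I^B i.
Crossing each possibility with the father I^B i and summing P(type B): 1/2·1/2 + 1/2·3/4 = 5/8.
Similarly for Rh via the mother's Rh distribution: P(Rh+) = 7/8.
Independent loci: 5/8 × 7/8 = 35/64.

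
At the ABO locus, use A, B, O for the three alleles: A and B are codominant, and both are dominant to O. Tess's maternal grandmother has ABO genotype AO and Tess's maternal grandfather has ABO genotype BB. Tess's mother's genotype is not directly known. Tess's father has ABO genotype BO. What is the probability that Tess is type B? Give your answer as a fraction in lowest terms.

Tess's mother's ABO genotype from AO × BB: 1/2 AB, 1/2 BO.
Crossing each possibility with the father BO and summing P(type B): 1/2·1/2 + 1/2·3/4 = 5/8.

5/8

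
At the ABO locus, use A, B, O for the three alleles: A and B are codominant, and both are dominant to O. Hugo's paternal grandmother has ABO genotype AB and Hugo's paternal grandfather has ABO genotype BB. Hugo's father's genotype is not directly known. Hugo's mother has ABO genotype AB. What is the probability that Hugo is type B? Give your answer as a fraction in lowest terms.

3/8

Hugo's father's ABO genotype from AB × BB: 1/2 AB, 1/2 BB.
Crossing each possibility with the mother AB and summing P(type B): 1/2·1/4 + 1/2·1/2 = 3/8.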